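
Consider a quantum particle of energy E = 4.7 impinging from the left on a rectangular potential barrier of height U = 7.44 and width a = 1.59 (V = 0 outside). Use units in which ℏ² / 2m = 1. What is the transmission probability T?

T = 0.0191

Since E < U the interior solution is evanescent with decay constant κ = √(2m(U − E))/ℏ = 1.655.
κa = 2.632, sinh(κa) = 6.914.
Matching ψ, ψ′ at both faces gives T = [1 + U² sinh²(κa) / (4E(U − E))]⁻¹ = 1/52.37 = 0.0191.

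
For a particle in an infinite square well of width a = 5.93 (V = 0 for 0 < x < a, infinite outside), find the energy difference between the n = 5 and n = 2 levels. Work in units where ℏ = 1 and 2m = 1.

E_n = n²π²ℏ²/(2ma²), so ΔE = (5² − 2²) π²ℏ²/(2ma²).
ΔE = 21 × π² / (2 × 0.5 × 5.93²) = 5.894.

ΔE = 5.89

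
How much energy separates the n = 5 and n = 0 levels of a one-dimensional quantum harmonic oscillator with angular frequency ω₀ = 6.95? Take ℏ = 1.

E_n = ℏω₀(n + ½), so ΔE = (5 − 0) ℏω₀ = 5 × 6.95 = 34.75.

ΔE = 34.8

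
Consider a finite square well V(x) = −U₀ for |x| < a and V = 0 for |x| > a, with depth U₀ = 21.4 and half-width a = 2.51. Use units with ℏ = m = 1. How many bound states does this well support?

Define the well-strength parameter z₀ = (a/ℏ)√(2mU₀) = 2.51 × √(2·1·21.4) = 16.42.
A new bound state (alternating even/odd) appears each time z₀ passes a multiple of π/2, so N = ⌊2z₀/π⌋ + 1 = ⌊10.45⌋ + 1 = 11.

N = 11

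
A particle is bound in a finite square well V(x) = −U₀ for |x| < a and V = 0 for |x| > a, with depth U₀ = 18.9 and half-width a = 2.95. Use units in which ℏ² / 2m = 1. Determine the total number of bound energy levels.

N = 9

Define the well-strength parameter z₀ = (a/ℏ)√(2mU₀) = 2.95 × √(2·0.5·18.9) = 12.82.
The even/odd transcendental equations gain one root per π/2 in z₀, giving N = 1 + ⌊2z₀/π⌋ = 1 + ⌊8.165⌋ = 9.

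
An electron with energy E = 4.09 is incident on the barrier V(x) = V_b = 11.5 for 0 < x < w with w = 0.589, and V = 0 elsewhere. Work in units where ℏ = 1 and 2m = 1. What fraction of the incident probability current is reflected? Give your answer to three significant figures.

Since E < V_b the interior solution is evanescent with decay constant κ = √(2m(V_b − E))/ℏ = 2.722.
κw = 1.603, sinh(κw) = 2.384.
Matching ψ, ψ′ at both faces gives T = [1 + V_b² sinh²(κw) / (4E(V_b − E))]⁻¹ = 1/7.201 = 0.139.
R = 1 − T = 0.861.

R = 0.861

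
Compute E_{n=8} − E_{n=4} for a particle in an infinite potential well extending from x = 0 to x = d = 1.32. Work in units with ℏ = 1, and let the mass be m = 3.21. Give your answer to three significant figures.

ΔE = 42.4

E_n = n²π²ℏ²/(2md²), so ΔE = (8² − 4²) π²ℏ²/(2md²).
ΔE = 48 × π² / (2 × 3.21 × 1.32²) = 42.35.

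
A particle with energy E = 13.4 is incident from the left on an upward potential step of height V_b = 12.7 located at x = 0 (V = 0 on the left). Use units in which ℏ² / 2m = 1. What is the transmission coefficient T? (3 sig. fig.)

T = 0.606

The wavenumbers are k₁ = √(2mE)/ℏ = 3.661 on the left and k₂ = √(2m(E − V_b))/ℏ = 0.8367 on the right.
Continuity of ψ and ψ′ at the step yields the reflection amplitude r = (k₁ − k₂)/(k₁ + k₂) = 0.6279; thus R = |r|² = 0.3943, T = 0.6057.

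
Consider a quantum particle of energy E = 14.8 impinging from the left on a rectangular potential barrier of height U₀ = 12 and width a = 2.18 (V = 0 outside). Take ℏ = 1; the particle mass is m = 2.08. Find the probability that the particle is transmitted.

E > U₀: inside the barrier k₂ = √(2m(E − U₀))/ℏ = 3.413, k₂a = 7.440.
T = [1 + U₀² sin²(k₂a) / (4E(E − U₀))]⁻¹ = 1/1.728 = 0.579.

T = 0.579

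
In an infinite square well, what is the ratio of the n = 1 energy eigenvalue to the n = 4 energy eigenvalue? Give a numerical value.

0.0625

E_n = n²π²ℏ²/(2mL²) so the ratio is n₂²/n₁² = 1/16 = 0.0625.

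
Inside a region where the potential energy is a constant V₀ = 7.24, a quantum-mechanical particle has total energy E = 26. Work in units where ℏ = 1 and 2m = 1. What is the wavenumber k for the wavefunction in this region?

k = 4.33

With E > V₀ the solution is oscillatory, ψ ∝ e^{±ikx} with k = √(2m(E − V₀))/ℏ.
k = √(2 × 0.5 × 18.76) = 4.331.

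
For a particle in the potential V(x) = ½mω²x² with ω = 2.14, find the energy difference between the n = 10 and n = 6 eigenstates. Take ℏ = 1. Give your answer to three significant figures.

E_n = ℏω(n + ½), so ΔE = (10 − 6) ℏω = 4 × 2.14 = 8.560.

ΔE = 8.56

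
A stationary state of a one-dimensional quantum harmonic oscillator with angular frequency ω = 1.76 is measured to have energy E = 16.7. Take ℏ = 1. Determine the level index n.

n = 9

E_n = ℏω(n + ½) ⇒ n = E/(ℏω) − ½ = 16.7/1.76 − 0.5 = 8.989 → n = 9.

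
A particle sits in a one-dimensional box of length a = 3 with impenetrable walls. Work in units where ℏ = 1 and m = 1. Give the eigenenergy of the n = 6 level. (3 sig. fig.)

The infinite-well eigenfunctions ψ_n = √(2/a) sin(nπx/a) vanish at both walls, giving E_n = n²π²ℏ²/(2ma²).
E_6 = 6² × π² / (2 × 1 × 3²) = 19.74.

E = 19.7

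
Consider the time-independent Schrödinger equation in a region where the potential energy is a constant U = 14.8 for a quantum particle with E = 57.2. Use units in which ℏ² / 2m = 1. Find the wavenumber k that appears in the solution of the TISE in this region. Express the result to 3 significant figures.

With E > U the solution is oscillatory, ψ ∝ e^{±ikx} with k = √(2m(E − U))/ℏ.
k = √(2 × 0.5 × 42.4) = 6.512.

k = 6.51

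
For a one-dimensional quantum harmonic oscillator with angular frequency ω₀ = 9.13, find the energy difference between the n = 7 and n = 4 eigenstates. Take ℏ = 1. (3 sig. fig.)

E_n = ℏω₀(n + ½), so ΔE = (7 − 4) ℏω₀ = 3 × 9.13 = 27.39.

ΔE = 27.4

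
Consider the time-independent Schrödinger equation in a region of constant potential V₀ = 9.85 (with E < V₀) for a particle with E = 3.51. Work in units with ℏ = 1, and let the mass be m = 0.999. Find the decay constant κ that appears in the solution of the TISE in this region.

Since E < V₀ the TISE in this region is ψ'' = κ²ψ with κ = √(2m(V₀ − E))/ℏ.
κ = √(2 × 0.999 × 6.34) = 3.559.

κ = 3.56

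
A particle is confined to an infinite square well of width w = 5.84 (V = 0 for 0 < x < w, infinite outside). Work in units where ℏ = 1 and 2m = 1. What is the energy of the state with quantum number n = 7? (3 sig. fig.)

Requiring ψ(0) = ψ(w) = 0 quantises k = nπ/w, hence E_n = ℏ²k²/2m = n²π²ℏ²/(2mw²).
E_7 = 7² × π² / (2 × 0.5 × 5.84²) = 14.18.

E = 14.2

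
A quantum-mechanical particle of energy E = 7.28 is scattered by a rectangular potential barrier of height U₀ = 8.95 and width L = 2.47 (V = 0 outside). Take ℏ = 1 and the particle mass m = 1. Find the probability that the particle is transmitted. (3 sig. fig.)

E < U₀: inside the barrier ψ ∝ e^{±κx} with κ = √(2m(U₀ − E))/ℏ = 1.828.
κL = 4.514, sinh(κL) = 45.64.
Matching ψ, ψ′ at both faces gives T = [1 + U₀² sinh²(κL) / (4E(U₀ − E))]⁻¹ = 1/3432 = 0.000291.

T = 0.000291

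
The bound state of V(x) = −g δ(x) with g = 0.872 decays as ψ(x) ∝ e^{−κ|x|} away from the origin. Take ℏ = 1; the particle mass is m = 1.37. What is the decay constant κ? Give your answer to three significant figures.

Integrating the TISE across x = 0 gives the cusp condition ψ'(0⁺) − ψ'(0⁻) = −(2mg/ℏ²)ψ(0).
With ψ ∝ e^{−κ|x|} this yields −2κ = −2mg/ℏ², so κ = mg/ℏ² = 1.195.

κ = 1.19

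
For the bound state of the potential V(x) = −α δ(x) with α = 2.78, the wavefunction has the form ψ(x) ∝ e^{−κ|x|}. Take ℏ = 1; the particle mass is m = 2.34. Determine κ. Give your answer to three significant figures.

κ = 6.51

Integrating the TISE across x = 0 gives the cusp condition ψ'(0⁺) − ψ'(0⁻) = −(2mα/ℏ²)ψ(0).
With ψ ∝ e^{−κ|x|} this yields −2κ = −2mα/ℏ², so κ = mα/ℏ² = 6.505.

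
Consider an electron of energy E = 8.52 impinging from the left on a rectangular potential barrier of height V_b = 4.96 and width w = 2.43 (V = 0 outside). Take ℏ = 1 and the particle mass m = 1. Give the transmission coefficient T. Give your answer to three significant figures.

T = 0.992

E > V_b: inside the barrier k₂ = √(2m(E − V_b))/ℏ = 2.668, k₂w = 6.484.
T = [1 + V_b² sin²(k₂w) / (4E(E − V_b))]⁻¹ = 1/1.008 = 0.992.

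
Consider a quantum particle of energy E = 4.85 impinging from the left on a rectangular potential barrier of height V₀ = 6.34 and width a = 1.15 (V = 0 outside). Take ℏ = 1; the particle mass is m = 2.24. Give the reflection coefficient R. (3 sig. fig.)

R = 0.992

E < V₀: inside the barrier ψ ∝ e^{±κx} with κ = √(2m(V₀ − E))/ℏ = 2.584.
κa = 2.971, sinh(κa) = 9.732.
Matching ψ, ψ′ at both faces gives T = [1 + V₀² sinh²(κa) / (4E(V₀ − E))]⁻¹ = 1/132.7 = 0.00754.
R = 1 − T = 0.992.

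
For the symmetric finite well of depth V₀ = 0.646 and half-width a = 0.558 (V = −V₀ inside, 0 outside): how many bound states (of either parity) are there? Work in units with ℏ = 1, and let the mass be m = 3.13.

N = 1

Define the well-strength parameter z₀ = (a/ℏ)√(2mV₀) = 0.558 × √(2·3.13·0.646) = 1.122.
The even/odd transcendental equations gain one root per π/2 in z₀, giving N = 1 + ⌊2z₀/π⌋ = 1 + ⌊0.7144⌋ = 1.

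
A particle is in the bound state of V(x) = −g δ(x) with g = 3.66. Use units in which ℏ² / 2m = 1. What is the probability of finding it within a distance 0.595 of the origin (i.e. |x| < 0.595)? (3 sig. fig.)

P = 0.887

The normalised bound state is ψ = √κ e^{−κ|x|} with κ = mg/ℏ² = 1.830.
P(|x| < d) = ∫_{−d}^{d} κ e^{−2κ|x|} dx = 1 − e^{−2κd} = 1 − e^{−2.178} = 0.8867.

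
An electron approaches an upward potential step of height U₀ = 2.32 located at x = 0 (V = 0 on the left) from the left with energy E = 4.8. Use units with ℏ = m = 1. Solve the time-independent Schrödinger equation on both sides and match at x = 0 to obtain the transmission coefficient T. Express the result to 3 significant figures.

On each side the TISE gives plane waves with k = √(2m(E − V))/ℏ: k₁ = √(2·1·4.8) = 3.098, k₂ = √(2·1·2.48) = 2.227.
Matching ψ and ψ′ at x = 0 gives r = (k₁ − k₂)/(k₁ + k₂), so R = r² = 0.02677 and T = 1 − R = 0.9732.

T = 0.973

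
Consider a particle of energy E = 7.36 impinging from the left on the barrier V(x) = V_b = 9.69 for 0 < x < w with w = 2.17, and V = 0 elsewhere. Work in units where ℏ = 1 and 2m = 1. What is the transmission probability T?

E < V_b: inside the barrier ψ ∝ e^{±κx} with κ = √(2m(V_b − E))/ℏ = 1.526.
κw = 3.312, sinh(κw) = 13.71.
Matching ψ, ψ′ at both faces gives T = [1 + V_b² sinh²(κw) / (4E(V_b − E))]⁻¹ = 1/258.2 = 0.00387.

T = 0.00387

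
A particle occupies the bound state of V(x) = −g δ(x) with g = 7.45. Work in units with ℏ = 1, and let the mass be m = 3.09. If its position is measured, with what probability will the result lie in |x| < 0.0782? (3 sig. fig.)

The normalised bound state is ψ = √κ e^{−κ|x|} with κ = mg/ℏ² = 23.02.
P(|x| < d) = ∫_{−d}^{d} κ e^{−2κ|x|} dx = 1 − e^{−2κd} = 1 − e^{−3.600} = 0.9727.

P = 0.973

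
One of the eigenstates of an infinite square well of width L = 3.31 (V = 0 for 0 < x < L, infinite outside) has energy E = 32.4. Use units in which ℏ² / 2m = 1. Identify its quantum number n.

For an infinite well E_n = n²π²ℏ²/(2mL²), so n = (L/πℏ)√(2mE).
n = (3.31/π) × √(2 × 0.5 × 32.4) = 5.997 → n = 6.

n = 6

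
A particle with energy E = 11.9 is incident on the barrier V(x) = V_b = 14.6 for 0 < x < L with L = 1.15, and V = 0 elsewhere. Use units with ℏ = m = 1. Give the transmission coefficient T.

E < V_b: inside the barrier ψ ∝ e^{±κx} with κ = √(2m(V_b − E))/ℏ = 2.324.
κL = 2.672, sinh(κL) = 7.202.
The exact tunnelling result is T⁻¹ = 1 + V_b² sinh²(κL) / [4E(V_b − E)] = 87.04, so T = 0.0115.

T = 0.0115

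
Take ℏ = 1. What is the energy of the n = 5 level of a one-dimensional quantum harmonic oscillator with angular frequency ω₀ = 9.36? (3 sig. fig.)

E = 51.5

Using E_n = (n + ½)ℏω₀: E_5 = 5.5 × 9.36 = 51.48.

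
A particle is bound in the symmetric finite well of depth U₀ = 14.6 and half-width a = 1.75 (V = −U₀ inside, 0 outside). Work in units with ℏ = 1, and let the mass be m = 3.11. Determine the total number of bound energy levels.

N = 11

The dimensionless depth is z₀ = a√(2mU₀)/ℏ = 1.75 × √(90.81) = 16.68.
A new bound state (alternating even/odd) appears each time z₀ passes a multiple of π/2, so N = ⌊2z₀/π⌋ + 1 = ⌊10.62⌋ + 1 = 11.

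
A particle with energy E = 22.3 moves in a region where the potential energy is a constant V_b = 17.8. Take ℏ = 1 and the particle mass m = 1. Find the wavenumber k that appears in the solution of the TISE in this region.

k = 3.00

With E > V_b the solution is oscillatory, ψ ∝ e^{±ikx} with k = √(2m(E − V_b))/ℏ.
k = √(2 × 1 × 4.5) = 3.000.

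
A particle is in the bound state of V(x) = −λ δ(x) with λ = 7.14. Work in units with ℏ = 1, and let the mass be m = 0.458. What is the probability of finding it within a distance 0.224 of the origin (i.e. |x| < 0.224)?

The normalised bound state is ψ = √κ e^{−κ|x|} with κ = mλ/ℏ² = 3.270.
P(|x| < d) = ∫_{−d}^{d} κ e^{−2κ|x|} dx = 1 − e^{−2κd} = 1 − e^{−1.465} = 0.7689.

P = 0.769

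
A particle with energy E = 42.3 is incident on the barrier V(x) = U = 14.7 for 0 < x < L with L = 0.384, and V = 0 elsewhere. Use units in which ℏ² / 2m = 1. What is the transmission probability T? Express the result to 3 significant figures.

T = 0.964

E > U: inside the barrier k₂ = √(2m(E − U))/ℏ = 5.254, k₂L = 2.017.
Matching at both interfaces gives T⁻¹ = 1 + U² sin²(k₂L) / [4E(E − U)] = 1.038, hence T = 0.964.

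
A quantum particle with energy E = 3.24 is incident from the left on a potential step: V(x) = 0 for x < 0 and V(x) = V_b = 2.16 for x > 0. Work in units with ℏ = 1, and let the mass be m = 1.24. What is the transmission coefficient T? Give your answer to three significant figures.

T = 0.928

On each side the TISE gives plane waves with k = √(2m(E − V))/ℏ: k₁ = √(2·1.24·3.24) = 2.835, k₂ = √(2·1.24·1.08) = 1.637.
Matching ψ and ψ′ at x = 0 gives r = (k₁ − k₂)/(k₁ + k₂), so R = r² = 0.07180 and T = 1 − R = 0.9282.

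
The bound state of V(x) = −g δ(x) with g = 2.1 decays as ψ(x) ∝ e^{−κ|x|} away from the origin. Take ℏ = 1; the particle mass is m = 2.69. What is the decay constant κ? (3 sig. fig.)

Integrate −(ℏ²/2m)ψ'' − gδ(x)ψ = Eψ from −ε to +ε: the ψ'' term gives ψ'(0⁺) − ψ'(0⁻) and the δ term gives −(2mg/ℏ²)ψ(0).
With ψ ∝ e^{−κ|x|} this yields −2κ = −2mg/ℏ², so κ = mg/ℏ² = 5.649.

κ = 5.65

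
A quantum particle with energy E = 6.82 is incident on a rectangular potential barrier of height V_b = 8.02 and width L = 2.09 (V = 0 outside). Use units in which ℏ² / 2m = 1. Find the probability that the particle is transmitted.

T = 0.0209

Since E < V_b the interior solution is evanescent with decay constant κ = √(2m(V_b − E))/ℏ = 1.095.
κL = 2.289, sinh(κL) = 4.884.
The exact tunnelling result is T⁻¹ = 1 + V_b² sinh²(κL) / [4E(V_b − E)] = 47.87, so T = 0.0209.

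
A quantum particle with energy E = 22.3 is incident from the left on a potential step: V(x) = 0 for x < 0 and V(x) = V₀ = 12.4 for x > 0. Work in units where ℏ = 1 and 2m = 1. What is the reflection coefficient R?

R = 0.0401

On each side the TISE gives plane waves with k = √(2m(E − V))/ℏ: k₁ = √(2·½·22.3) = 4.722, k₂ = √(2·½·9.9) = 3.146.
Continuity of ψ and ψ′ at the step yields the reflection amplitude r = (k₁ − k₂)/(k₁ + k₂) = 0.2003; thus R = |r|² = 0.04011, T = 0.9599.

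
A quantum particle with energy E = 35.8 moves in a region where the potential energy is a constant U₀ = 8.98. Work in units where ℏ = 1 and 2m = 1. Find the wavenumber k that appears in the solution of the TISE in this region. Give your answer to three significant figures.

k = 5.18

With E > U₀ the solution is oscillatory, ψ ∝ e^{±ikx} with k = √(2m(E − U₀))/ℏ.
k = √(2 × 0.5 × 26.82) = 5.179.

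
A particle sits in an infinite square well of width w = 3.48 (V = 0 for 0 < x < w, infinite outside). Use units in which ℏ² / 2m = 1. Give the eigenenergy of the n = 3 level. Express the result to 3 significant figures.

E = 7.33

Requiring ψ(0) = ψ(w) = 0 quantises k = nπ/w, hence E_n = ℏ²k²/2m = n²π²ℏ²/(2mw²).
E_3 = 3² × π² / (2 × 0.5 × 3.48²) = 7.335.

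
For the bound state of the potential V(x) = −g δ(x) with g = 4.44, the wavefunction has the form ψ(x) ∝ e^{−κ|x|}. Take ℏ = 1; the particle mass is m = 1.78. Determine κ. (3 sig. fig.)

κ = 7.90

Integrating the TISE across x = 0 gives the cusp condition ψ'(0⁺) − ψ'(0⁻) = −(2mg/ℏ²)ψ(0).
With ψ ∝ e^{−κ|x|} this yields −2κ = −2mg/ℏ², so κ = mg/ℏ² = 7.903.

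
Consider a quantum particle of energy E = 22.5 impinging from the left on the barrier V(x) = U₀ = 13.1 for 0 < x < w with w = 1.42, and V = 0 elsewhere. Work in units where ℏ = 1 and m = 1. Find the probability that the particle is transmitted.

T = 0.997

E > U₀: inside the barrier k₂ = √(2m(E − U₀))/ℏ = 4.336, k₂w = 6.157.
Matching at both interfaces gives T⁻¹ = 1 + U₀² sin²(k₂w) / [4E(E − U₀)] = 1.003, hence T = 0.997.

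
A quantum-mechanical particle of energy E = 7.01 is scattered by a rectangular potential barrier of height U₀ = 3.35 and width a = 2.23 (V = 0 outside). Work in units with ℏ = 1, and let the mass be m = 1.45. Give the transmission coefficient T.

Above the barrier the interior wavenumber is k₂ = √(2m(E − U₀))/ℏ = 3.258, giving phase k₂a = 7.265.
T = [1 + U₀² sin²(k₂a) / (4E(E − U₀))]⁻¹ = 1/1.076 = 0.930.

T = 0.930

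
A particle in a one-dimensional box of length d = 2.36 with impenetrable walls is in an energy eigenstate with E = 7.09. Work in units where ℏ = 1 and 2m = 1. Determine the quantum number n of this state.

n = 2

From E_n = n²π²ℏ²/(2md²) invert to n = √(2md²E)/(πℏ).
n = (2.36/π) × √(2 × 0.5 × 7.09) = 2.000 → n = 2.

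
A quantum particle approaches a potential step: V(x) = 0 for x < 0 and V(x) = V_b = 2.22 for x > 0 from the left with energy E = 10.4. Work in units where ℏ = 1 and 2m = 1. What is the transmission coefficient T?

On each side the TISE gives plane waves with k = √(2m(E − V))/ℏ: k₁ = √(2·½·10.4) = 3.225, k₂ = √(2·½·8.18) = 2.860.
Continuity of ψ and ψ′ at the step yields the reflection amplitude r = (k₁ − k₂)/(k₁ + k₂) = 0.05996; thus R = |r|² = 0.003595, T = 0.9964.

T = 0.996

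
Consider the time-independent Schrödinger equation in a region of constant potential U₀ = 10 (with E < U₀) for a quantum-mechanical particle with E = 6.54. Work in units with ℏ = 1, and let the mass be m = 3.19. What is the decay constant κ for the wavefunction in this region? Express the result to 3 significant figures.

κ = 4.70

Since E < U₀ the TISE in this region is ψ'' = κ²ψ with κ = √(2m(U₀ − E))/ℏ.
κ = √(2 × 3.19 × 3.46) = 4.698.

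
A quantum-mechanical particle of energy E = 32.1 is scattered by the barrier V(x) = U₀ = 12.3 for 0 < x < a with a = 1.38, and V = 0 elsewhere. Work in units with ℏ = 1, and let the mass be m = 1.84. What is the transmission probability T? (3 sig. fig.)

E > U₀: inside the barrier k₂ = √(2m(E − U₀))/ℏ = 8.536, k₂a = 11.78.
Matching at both interfaces gives T⁻¹ = 1 + U₀² sin²(k₂a) / [4E(E − U₀)] = 1.030, hence T = 0.971.

T = 0.971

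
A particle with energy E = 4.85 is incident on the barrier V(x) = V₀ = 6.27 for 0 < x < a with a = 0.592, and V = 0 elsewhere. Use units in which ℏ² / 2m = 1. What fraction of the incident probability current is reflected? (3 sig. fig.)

Since E < V₀ the interior solution is evanescent with decay constant κ = √(2m(V₀ − E))/ℏ = 1.192.
κa = 0.7054, sinh(κa) = 0.7654.
The exact tunnelling result is T⁻¹ = 1 + V₀² sinh²(κa) / [4E(V₀ − E)] = 1.836, so T = 0.545.
R = 1 − T = 0.455.

R = 0.455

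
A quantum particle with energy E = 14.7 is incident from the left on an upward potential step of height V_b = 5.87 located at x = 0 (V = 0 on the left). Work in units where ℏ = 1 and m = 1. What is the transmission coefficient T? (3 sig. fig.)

T = 0.984

The wavenumbers are k₁ = √(2mE)/ℏ = 5.422 on the left and k₂ = √(2m(E − V_b))/ℏ = 4.202 on the right.
Continuity of ψ and ψ′ at the step yields the reflection amplitude r = (k₁ − k₂)/(k₁ + k₂) = 0.1267; thus R = |r|² = 0.01606, T = 0.9839.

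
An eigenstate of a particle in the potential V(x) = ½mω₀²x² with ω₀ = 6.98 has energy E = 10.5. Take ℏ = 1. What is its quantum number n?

n = 1

Invert E_n = (n + ½)ℏω₀: n = E/ℏω₀ − ½ = 1.004, so n = 1.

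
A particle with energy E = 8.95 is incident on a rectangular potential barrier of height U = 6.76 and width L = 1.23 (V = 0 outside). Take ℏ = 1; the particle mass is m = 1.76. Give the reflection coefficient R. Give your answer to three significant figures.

R = 0.0408

E > U: inside the barrier k₂ = √(2m(E − U))/ℏ = 2.776, k₂L = 3.415.
Matching at both interfaces gives T⁻¹ = 1 + U² sin²(k₂L) / [4E(E − U)] = 1.043, hence T = 0.959.
R = 1 − T = 0.0408.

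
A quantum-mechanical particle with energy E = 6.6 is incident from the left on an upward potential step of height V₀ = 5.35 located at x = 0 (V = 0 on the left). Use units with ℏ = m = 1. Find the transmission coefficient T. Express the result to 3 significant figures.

On each side the TISE gives plane waves with k = √(2m(E − V))/ℏ: k₁ = √(2·1·6.6) = 3.633, k₂ = √(2·1·1.25) = 1.581.
Matching ψ and ψ′ at x = 0 gives r = (k₁ − k₂)/(k₁ + k₂), so R = r² = 0.1549 and T = 1 − R = 0.8451.

T = 0.845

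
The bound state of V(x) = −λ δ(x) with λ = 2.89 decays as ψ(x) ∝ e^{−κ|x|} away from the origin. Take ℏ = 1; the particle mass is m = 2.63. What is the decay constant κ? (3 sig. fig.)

Integrate −(ℏ²/2m)ψ'' − λδ(x)ψ = Eψ from −ε to +ε: the ψ'' term gives ψ'(0⁺) − ψ'(0⁻) and the δ term gives −(2mλ/ℏ²)ψ(0).
With ψ ∝ e^{−κ|x|} this yields −2κ = −2mλ/ℏ², so κ = mλ/ℏ² = 7.601.

κ = 7.60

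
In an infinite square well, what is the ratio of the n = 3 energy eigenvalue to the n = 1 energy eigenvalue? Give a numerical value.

9

E_n = n²π²ℏ²/(2mL²) so the ratio is n₂²/n₁² = 9/1 = 9.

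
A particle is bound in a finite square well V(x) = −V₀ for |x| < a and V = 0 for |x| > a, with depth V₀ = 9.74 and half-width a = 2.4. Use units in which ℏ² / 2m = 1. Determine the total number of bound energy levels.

The dimensionless depth is z₀ = a√(2mV₀)/ℏ = 2.4 × √(9.740) = 7.490.
The even/odd transcendental equations gain one root per π/2 in z₀, giving N = 1 + ⌊2z₀/π⌋ = 1 + ⌊4.768⌋ = 5.

N = 5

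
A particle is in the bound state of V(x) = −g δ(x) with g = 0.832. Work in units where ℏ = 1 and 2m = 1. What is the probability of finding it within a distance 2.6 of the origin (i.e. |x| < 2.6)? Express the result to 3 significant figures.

The normalised bound state is ψ = √κ e^{−κ|x|} with κ = mg/ℏ² = 0.4160.
P(|x| < d) = ∫_{−d}^{d} κ e^{−2κ|x|} dx = 1 − e^{−2κd} = 1 − e^{−2.163} = 0.8850.

P = 0.885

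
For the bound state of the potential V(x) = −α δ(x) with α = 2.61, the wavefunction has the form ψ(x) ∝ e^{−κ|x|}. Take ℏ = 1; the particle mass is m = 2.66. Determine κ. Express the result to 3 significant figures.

Integrate −(ℏ²/2m)ψ'' − αδ(x)ψ = Eψ from −ε to +ε: the ψ'' term gives ψ'(0⁺) − ψ'(0⁻) and the δ term gives −(2mα/ℏ²)ψ(0).
With ψ ∝ e^{−κ|x|} this yields −2κ = −2mα/ℏ², so κ = mα/ℏ² = 6.943.

κ = 6.94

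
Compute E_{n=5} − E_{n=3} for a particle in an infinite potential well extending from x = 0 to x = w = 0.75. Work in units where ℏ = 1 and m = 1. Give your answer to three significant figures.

E_n = n²π²ℏ²/(2mw²), so ΔE = (5² − 3²) π²ℏ²/(2mw²).
ΔE = 16 × π² / (2 × 1 × 0.75²) = 140.4.

ΔE = 140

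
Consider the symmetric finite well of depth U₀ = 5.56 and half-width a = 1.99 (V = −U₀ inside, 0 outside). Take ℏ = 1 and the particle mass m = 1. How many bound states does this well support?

N = 5

The dimensionless depth is z₀ = a√(2mU₀)/ℏ = 1.99 × √(11.12) = 6.636.
The even/odd transcendental equations gain one root per π/2 in z₀, giving N = 1 + ⌊2z₀/π⌋ = 1 + ⌊4.225⌋ = 5.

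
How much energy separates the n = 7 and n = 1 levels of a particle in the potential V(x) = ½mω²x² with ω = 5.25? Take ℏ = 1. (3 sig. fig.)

ΔE = 31.5

E_n = ℏω(n + ½), so ΔE = (7 − 1) ℏω = 6 × 5.25 = 31.50.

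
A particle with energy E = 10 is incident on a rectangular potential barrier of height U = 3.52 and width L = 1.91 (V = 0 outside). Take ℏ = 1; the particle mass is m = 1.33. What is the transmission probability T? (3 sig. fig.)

T = 0.955

Above the barrier the interior wavenumber is k₂ = √(2m(E − U))/ℏ = 4.152, giving phase k₂L = 7.930.
Matching at both interfaces gives T⁻¹ = 1 + U² sin²(k₂L) / [4E(E − U)] = 1.048, hence T = 0.955.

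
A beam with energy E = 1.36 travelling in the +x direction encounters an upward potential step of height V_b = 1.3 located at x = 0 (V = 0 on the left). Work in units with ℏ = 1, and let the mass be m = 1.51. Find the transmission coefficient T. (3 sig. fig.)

T = 0.574

On each side the TISE gives plane waves with k = √(2m(E − V))/ℏ: k₁ = √(2·1.51·1.36) = 2.027, k₂ = √(2·1.51·0.06) = 0.4257.
Continuity of ψ and ψ′ at the step yields the reflection amplitude r = (k₁ − k₂)/(k₁ + k₂) = 0.6528; thus R = |r|² = 0.4262, T = 0.5738.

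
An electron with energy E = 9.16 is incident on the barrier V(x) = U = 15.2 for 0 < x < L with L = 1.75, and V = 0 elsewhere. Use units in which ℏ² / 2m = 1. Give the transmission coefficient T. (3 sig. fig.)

Since E < U the interior solution is evanescent with decay constant κ = √(2m(U − E))/ℏ = 2.458.
κL = 4.301, sinh(κL) = 36.88.
Matching ψ, ψ′ at both faces gives T = [1 + U² sinh²(κL) / (4E(U − E))]⁻¹ = 1/1421 = 0.000704.

T = 0.000704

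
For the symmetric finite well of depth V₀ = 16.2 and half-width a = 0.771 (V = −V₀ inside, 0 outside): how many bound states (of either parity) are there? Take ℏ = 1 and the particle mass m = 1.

N = 3

The dimensionless depth is z₀ = a√(2mV₀)/ℏ = 0.771 × √(32.40) = 4.389.
The even/odd transcendental equations gain one root per π/2 in z₀, giving N = 1 + ⌊2z₀/π⌋ = 1 + ⌊2.794⌋ = 3.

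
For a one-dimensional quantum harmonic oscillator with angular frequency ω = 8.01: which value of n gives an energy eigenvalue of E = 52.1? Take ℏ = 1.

Invert E_n = (n + ½)ℏω: n = E/ℏω − ½ = 6.004, so n = 6.

n = 6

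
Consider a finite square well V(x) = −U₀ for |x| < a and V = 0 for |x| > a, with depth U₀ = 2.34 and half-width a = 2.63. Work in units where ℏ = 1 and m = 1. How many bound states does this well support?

N = 4

Define the well-strength parameter z₀ = (a/ℏ)√(2mU₀) = 2.63 × √(2·1·2.34) = 5.690.
A new bound state (alternating even/odd) appears each time z₀ passes a multiple of π/2, so N = ⌊2z₀/π⌋ + 1 = ⌊3.622⌋ + 1 = 4.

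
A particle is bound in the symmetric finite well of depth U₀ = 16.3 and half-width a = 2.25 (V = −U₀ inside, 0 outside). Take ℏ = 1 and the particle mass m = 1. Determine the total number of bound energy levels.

The dimensionless depth is z₀ = a√(2mU₀)/ℏ = 2.25 × √(32.60) = 12.85.
A new bound state (alternating even/odd) appears each time z₀ passes a multiple of π/2, so N = ⌊2z₀/π⌋ + 1 = ⌊8.178⌋ + 1 = 9.

N = 9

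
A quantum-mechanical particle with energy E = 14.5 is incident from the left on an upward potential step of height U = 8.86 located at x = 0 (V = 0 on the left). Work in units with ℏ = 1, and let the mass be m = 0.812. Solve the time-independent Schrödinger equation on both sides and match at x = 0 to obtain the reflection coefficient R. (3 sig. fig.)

The wavenumbers are k₁ = √(2mE)/ℏ = 4.853 on the left and k₂ = √(2m(E − U))/ℏ = 3.026 on the right.
Matching ψ and ψ′ at x = 0 gives r = (k₁ − k₂)/(k₁ + k₂), so R = r² = 0.05372 and T = 1 − R = 0.9463.

R = 0.0537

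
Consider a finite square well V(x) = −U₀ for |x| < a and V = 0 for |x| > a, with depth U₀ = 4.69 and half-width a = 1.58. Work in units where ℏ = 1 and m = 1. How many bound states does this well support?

The dimensionless depth is z₀ = a√(2mU₀)/ℏ = 1.58 × √(9.380) = 4.839.
The even/odd transcendental equations gain one root per π/2 in z₀, giving N = 1 + ⌊2z₀/π⌋ = 1 + ⌊3.081⌋ = 4.

N = 4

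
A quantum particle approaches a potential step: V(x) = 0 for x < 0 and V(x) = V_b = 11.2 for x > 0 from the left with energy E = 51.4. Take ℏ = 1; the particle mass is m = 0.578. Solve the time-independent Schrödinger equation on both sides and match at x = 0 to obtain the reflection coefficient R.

R = 0.00377

On each side the TISE gives plane waves with k = √(2m(E − V))/ℏ: k₁ = √(2·0.578·51.4) = 7.708, k₂ = √(2·0.578·40.2) = 6.817.
Continuity of ψ and ψ′ at the step yields the reflection amplitude r = (k₁ − k₂)/(k₁ + k₂) = 0.06137; thus R = |r|² = 0.003766, T = 0.9962.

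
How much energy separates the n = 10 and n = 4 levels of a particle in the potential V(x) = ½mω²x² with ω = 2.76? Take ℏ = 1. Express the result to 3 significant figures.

ΔE = 16.6

E_n = ℏω(n + ½), so ΔE = (10 − 4) ℏω = 6 × 2.76 = 16.56.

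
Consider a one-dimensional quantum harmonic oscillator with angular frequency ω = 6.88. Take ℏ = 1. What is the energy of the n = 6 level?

E = 44.7

Using E_n = (n + ½)ℏω: E_6 = 6.5 × 6.88 = 44.72.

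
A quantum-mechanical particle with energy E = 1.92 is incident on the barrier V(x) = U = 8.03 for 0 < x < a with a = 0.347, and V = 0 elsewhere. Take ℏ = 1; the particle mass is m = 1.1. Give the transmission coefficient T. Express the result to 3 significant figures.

T = 0.212

Since E < U the interior solution is evanescent with decay constant κ = √(2m(U − E))/ℏ = 3.666.
κa = 1.272, sinh(κa) = 1.644.
Matching ψ, ψ′ at both faces gives T = [1 + U² sinh²(κa) / (4E(U − E))]⁻¹ = 1/4.715 = 0.212.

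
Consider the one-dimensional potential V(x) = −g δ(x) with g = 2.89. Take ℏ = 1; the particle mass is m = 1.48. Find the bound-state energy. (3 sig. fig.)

E = -6.18

The bound state is ψ(x) = √κ e^{−κ|x|}. The derivative jump ψ'(0⁺) − ψ'(0⁻) = −(2mg/ℏ²)ψ(0) fixes κ = mg/ℏ² = 4.277.
Then E = −ℏ²κ²/(2m) = −mg²/(2ℏ²) = -6.181.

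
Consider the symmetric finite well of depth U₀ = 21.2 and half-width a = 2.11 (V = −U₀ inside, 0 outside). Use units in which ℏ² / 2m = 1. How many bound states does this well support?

N = 7

Define the well-strength parameter z₀ = (a/ℏ)√(2mU₀) = 2.11 × √(2·0.5·21.2) = 9.715.
The even/odd transcendental equations gain one root per π/2 in z₀, giving N = 1 + ⌊2z₀/π⌋ = 1 + ⌊6.185⌋ = 7.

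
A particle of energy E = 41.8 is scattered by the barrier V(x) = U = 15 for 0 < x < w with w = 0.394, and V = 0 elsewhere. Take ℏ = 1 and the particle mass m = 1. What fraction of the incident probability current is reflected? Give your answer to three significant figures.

R = 0.00323

Above the barrier the interior wavenumber is k₂ = √(2m(E − U))/ℏ = 7.321, giving phase k₂w = 2.885.
Matching at both interfaces gives T⁻¹ = 1 + U² sin²(k₂w) / [4E(E − U)] = 1.003, hence T = 0.997.
R = 1 − T = 0.00323.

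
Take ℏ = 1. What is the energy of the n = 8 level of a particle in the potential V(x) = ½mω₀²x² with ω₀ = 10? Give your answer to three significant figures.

E = 85.0

The oscillator eigenvalues are E_n = ℏω₀(n + ½), so E_8 = 10 × 8.5 = 85.00.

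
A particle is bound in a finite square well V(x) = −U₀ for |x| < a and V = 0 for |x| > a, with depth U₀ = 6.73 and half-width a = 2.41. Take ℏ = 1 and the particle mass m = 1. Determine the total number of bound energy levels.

The dimensionless depth is z₀ = a√(2mU₀)/ℏ = 2.41 × √(13.46) = 8.842.
A new bound state (alternating even/odd) appears each time z₀ passes a multiple of π/2, so N = ⌊2z₀/π⌋ + 1 = ⌊5.629⌋ + 1 = 6.

N = 6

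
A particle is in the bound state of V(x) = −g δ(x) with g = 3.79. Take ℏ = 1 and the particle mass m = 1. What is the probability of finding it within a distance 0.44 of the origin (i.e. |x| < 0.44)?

The normalised bound state is ψ = √κ e^{−κ|x|} with κ = mg/ℏ² = 3.790.
P(|x| < d) = ∫_{−d}^{d} κ e^{−2κ|x|} dx = 1 − e^{−2κd} = 1 − e^{−3.335} = 0.9644.

P = 0.964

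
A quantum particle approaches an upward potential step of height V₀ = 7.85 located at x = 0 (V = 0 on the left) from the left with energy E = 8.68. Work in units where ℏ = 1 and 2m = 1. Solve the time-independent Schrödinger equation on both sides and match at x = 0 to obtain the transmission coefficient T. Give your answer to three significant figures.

The wavenumbers are k₁ = √(2mE)/ℏ = 2.946 on the left and k₂ = √(2m(E − V₀))/ℏ = 0.9110 on the right.
Matching ψ and ψ′ at x = 0 gives r = (k₁ − k₂)/(k₁ + k₂), so R = r² = 0.2784 and T = 1 − R = 0.7216.

T = 0.722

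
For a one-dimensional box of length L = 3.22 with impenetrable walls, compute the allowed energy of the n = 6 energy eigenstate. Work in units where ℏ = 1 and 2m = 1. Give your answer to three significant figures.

The infinite-well eigenfunctions ψ_n = √(2/L) sin(nπx/L) vanish at both walls, giving E_n = n²π²ℏ²/(2mL²).
E_6 = 6² × π² / (2 × 0.5 × 3.22²) = 34.27.

E = 34.3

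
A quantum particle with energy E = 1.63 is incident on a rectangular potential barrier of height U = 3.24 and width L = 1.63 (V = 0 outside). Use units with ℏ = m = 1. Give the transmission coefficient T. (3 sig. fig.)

Since E < U the interior solution is evanescent with decay constant κ = √(2m(U − E))/ℏ = 1.794.
κL = 2.925, sinh(κL) = 9.290.
The exact tunnelling result is T⁻¹ = 1 + U² sinh²(κL) / [4E(U − E)] = 87.30, so T = 0.0115.

T = 0.0115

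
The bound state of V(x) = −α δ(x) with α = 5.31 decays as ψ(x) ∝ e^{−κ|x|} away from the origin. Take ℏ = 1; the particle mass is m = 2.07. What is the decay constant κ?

Integrating the TISE across x = 0 gives the cusp condition ψ'(0⁺) − ψ'(0⁻) = −(2mα/ℏ²)ψ(0).
With ψ ∝ e^{−κ|x|} this yields −2κ = −2mα/ℏ², so κ = mα/ℏ² = 10.99.

κ = 11.0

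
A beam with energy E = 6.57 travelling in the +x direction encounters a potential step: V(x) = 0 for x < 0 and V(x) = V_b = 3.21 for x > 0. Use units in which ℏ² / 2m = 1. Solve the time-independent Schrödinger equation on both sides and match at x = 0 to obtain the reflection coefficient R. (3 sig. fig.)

The wavenumbers are k₁ = √(2mE)/ℏ = 2.563 on the left and k₂ = √(2m(E − V_b))/ℏ = 1.833 on the right.
Matching ψ and ψ′ at x = 0 gives r = (k₁ − k₂)/(k₁ + k₂), so R = r² = 0.02759 and T = 1 − R = 0.9724.

R = 0.0276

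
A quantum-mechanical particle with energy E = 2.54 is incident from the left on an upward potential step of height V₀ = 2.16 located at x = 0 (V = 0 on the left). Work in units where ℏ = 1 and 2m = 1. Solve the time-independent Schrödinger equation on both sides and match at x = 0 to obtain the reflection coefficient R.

R = 0.196

On each side the TISE gives plane waves with k = √(2m(E − V))/ℏ: k₁ = √(2·½·2.54) = 1.594, k₂ = √(2·½·0.38) = 0.6164.
Matching ψ and ψ′ at x = 0 gives r = (k₁ − k₂)/(k₁ + k₂), so R = r² = 0.1955 and T = 1 − R = 0.8045.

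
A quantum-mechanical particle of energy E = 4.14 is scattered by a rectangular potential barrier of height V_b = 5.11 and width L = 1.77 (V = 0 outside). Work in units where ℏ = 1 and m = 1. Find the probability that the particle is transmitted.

T = 0.0177

Since E < V_b the interior solution is evanescent with decay constant κ = √(2m(V_b − E))/ℏ = 1.393.
κL = 2.465, sinh(κL) = 5.841.
The exact tunnelling result is T⁻¹ = 1 + V_b² sinh²(κL) / [4E(V_b − E)] = 56.46, so T = 0.0177.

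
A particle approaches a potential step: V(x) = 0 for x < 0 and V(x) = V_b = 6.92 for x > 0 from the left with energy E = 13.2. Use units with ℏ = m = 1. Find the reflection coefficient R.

R = 0.0337

The wavenumbers are k₁ = √(2mE)/ℏ = 5.138 on the left and k₂ = √(2m(E − V_b))/ℏ = 3.544 on the right.
Matching ψ and ψ′ at x = 0 gives r = (k₁ − k₂)/(k₁ + k₂), so R = r² = 0.03371 and T = 1 − R = 0.9663.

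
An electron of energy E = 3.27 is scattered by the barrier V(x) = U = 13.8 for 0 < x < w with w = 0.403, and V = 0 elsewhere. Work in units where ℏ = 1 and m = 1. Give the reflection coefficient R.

Since E < U the interior solution is evanescent with decay constant κ = √(2m(U − E))/ℏ = 4.589.
κw = 1.849, sinh(κw) = 3.099.
The exact tunnelling result is T⁻¹ = 1 + U² sinh²(κw) / [4E(U − E)] = 14.28, so T = 0.0700.
R = 1 − T = 0.930.

R = 0.930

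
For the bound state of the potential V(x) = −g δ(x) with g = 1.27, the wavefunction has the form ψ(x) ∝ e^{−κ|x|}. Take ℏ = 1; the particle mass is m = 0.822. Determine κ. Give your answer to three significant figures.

κ = 1.04

Integrate −(ℏ²/2m)ψ'' − gδ(x)ψ = Eψ from −ε to +ε: the ψ'' term gives ψ'(0⁺) − ψ'(0⁻) and the δ term gives −(2mg/ℏ²)ψ(0).
With ψ ∝ e^{−κ|x|} this yields −2κ = −2mg/ℏ², so κ = mg/ℏ² = 1.044.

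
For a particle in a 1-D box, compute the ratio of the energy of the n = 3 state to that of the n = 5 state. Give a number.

0.36

Since E_n ∝ n², the ratio is (3/5)² = 0.36.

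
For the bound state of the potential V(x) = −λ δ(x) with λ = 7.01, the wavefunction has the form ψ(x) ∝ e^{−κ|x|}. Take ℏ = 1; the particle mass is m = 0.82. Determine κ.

κ = 5.75

Integrating the TISE across x = 0 gives the cusp condition ψ'(0⁺) − ψ'(0⁻) = −(2mλ/ℏ²)ψ(0).
With ψ ∝ e^{−κ|x|} this yields −2κ = −2mλ/ℏ², so κ = mλ/ℏ² = 5.748.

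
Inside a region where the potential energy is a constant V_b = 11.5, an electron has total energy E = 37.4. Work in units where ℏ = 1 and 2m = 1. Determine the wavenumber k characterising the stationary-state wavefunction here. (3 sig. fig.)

k = 5.09

With E > V_b the solution is oscillatory, ψ ∝ e^{±ikx} with k = √(2m(E − V_b))/ℏ.
k = √(2 × 0.5 × 25.9) = 5.089.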